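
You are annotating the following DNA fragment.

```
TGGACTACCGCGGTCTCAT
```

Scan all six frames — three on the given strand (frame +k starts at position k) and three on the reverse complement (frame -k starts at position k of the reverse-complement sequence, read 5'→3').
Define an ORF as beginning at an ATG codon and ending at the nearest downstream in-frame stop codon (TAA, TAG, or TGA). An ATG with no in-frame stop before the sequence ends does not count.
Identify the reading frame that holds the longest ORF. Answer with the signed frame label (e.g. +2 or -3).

Reverse complement (5'→3'): ATGAGACCGCGGTAGTCCA
Frame +1: TGG ACT ACC GCG GTC TCA — no ATG→stop ORF.
Frame +2: GGA CTA CCG CGG TCT CAT — no ATG→stop ORF.
Frame +3: GAC TAC CGC GGT CTC — no ATG→stop ORF.
Frame -1: ATG AGA CCG CGG TAG TCC — ATG at 1, stop TAG at 13 → 15 nt.
Frame -2: TGA GAC CGC GGT AGT CCA — no ATG→stop ORF.
Frame -3: GAG ACC GCG GTA GTC — no ATG→stop ORF.
Longest ORF is 15 nt in frame -1 (positions 1–15).

-1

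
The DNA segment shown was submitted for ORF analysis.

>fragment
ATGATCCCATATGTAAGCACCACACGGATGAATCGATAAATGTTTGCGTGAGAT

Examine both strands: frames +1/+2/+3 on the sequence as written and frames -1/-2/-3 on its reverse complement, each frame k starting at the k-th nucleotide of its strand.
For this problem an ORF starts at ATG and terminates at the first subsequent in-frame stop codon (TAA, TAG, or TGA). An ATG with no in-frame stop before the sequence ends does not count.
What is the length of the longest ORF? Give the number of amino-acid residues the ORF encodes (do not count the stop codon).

12

Reverse complement (5'→3'): ATCTCACGCAAACATTTATCGATTCATCCGTGTGGTGCTTACATATGGGATCAT
Frame +1: ATG ATC CCA TAT GTA AGC ACC ACA CGG ATG AAT CGA TAA ATG TTT GCG TGA GAT — ATG at 1, stop TAA at 37 → 39 nt; ATG at 28, stop TAA at 37 → 12 nt; ATG at 40, stop TGA at 49 → 12 nt.
Frame +2: TGA TCC CAT ATG TAA GCA CCA CAC GGA TGA ATC GAT AAA TGT TTG CGT GAG — ATG at 11, stop TAA at 14 → 6 nt.
Frame +3: GAT CCC ATA TGT AAG CAC CAC ACG GAT GAA TCG ATA AAT GTT TGC GTG AGA — no ATG→stop ORF.
Frame -1: ATC TCA CGC AAA CAT TTA TCG ATT CAT CCG TGT GGT GCT TAC ATA TGG GAT CAT — no ATG→stop ORF.
Frame -2: TCT CAC GCA AAC ATT TAT CGA TTC ATC CGT GTG GTG CTT ACA TAT GGG ATC — no ATG→stop ORF.
Frame -3: CTC ACG CAA ACA TTT ATC GAT TCA TCC GTG TGG TGC TTA CAT ATG GGA TCA — no ATG→stop ORF.
Longest: frame +1, positions 1–39, 39 nt = 13 codons = 12 aa. → 12 amino acids.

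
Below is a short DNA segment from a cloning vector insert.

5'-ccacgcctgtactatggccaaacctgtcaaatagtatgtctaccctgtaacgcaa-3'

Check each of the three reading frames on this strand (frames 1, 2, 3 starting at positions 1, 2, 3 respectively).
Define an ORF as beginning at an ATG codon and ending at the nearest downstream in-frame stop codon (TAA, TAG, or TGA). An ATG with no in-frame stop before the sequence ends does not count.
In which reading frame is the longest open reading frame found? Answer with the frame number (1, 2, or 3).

2

Frame 1: CCA CGC CTG TAC TAT GGC CAA ACC TGT CAA ATA GTA TGT CTA CCC TGT AAC GCA — no ATG→stop ORF.
Frame 2: CAC GCC TGT ACT ATG GCC AAA CCT GTC AAA TAG TAT GTC TAC CCT GTA ACG CAA — ATG at 14, stop TAG at 32 → 21 nt.
Frame 3: ACG CCT GTA CTA TGG CCA AAC CTG TCA AAT AGT ATG TCT ACC CTG TAA CGC — ATG at 36, stop TAA at 48 → 15 nt.
Longest ORF is 21 nt in frame 2 (positions 14–34).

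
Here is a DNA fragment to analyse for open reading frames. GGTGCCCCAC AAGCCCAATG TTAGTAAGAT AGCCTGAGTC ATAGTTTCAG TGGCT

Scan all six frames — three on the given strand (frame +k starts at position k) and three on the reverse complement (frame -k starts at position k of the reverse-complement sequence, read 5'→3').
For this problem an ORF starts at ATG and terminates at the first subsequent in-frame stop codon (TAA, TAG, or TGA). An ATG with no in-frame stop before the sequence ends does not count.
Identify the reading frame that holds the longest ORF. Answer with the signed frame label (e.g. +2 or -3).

+3

Reverse complement (5'→3'): AGCCACTGAAACTATGACTCAGGCTATCTTACTAACATTGGGCTTGTGGGGCACC
Frame +1: GGT GCC CCA CAA GCC CAA TGT TAG TAA GAT AGC CTG AGT CAT AGT TTC AGT GGC — no ATG→stop ORF.
Frame +2: GTG CCC CAC AAG CCC AAT GTT AGT AAG ATA GCC TGA GTC ATA GTT TCA GTG GCT — no ATG→stop ORF.
Frame +3: TGC CCC ACA AGC CCA ATG TTA GTA AGA TAG CCT GAG TCA TAG TTT CAG TGG — ATG at 18, stop TAG at 30 → 15 nt.
Frame -1: AGC CAC TGA AAC TAT GAC TCA GGC TAT CTT ACT AAC ATT GGG CTT GTG GGG CAC — no ATG→stop ORF.
Frame -2: GCC ACT GAA ACT ATG ACT CAG GCT ATC TTA CTA ACA TTG GGC TTG TGG GGC ACC — no ATG→stop ORF.
Frame -3: CCA CTG AAA CTA TGA CTC AGG CTA TCT TAC TAA CAT TGG GCT TGT GGG GCA — no ATG→stop ORF.
Longest ORF is 15 nt in frame +3 (positions 18–32).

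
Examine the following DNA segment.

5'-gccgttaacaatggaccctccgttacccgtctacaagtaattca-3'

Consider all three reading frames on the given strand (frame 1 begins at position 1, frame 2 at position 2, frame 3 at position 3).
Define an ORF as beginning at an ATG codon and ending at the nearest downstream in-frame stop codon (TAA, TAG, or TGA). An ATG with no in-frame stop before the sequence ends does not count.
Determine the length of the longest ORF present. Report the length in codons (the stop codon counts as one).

Frame 1: GCC GTT AAC AAT GGA CCC TCC GTT ACC CGT CTA CAA GTA ATT — no ATG→stop ORF.
Frame 2: CCG TTA ACA ATG GAC CCT CCG TTA CCC GTC TAC AAG TAA TTC — ATG at 11, stop TAA at 38 → 30 nt.
Frame 3: CGT TAA CAA TGG ACC CTC CGT TAC CCG TCT ACA AGT AAT TCA — no ATG→stop ORF.
Longest: frame 2, positions 11–40, 30 nt = 10 codons = 9 aa. → 10 codons.

10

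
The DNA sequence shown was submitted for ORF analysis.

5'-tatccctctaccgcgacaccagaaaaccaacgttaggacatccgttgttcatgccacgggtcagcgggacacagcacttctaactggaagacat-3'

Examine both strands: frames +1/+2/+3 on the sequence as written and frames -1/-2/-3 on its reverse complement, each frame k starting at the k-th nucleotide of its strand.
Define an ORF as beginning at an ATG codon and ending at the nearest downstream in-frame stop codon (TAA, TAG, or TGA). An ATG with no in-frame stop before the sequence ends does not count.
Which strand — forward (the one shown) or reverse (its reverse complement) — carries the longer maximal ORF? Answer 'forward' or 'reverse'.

Reverse complement (5'→3'): ATGTCTTCCAGTTAGAAGTGCTGTGTCCCGCTGACCCGTGGCATGAACAACGGATGTCCTAACGTTGGTTTTCTGGTGTCGCGGTAGAGGGATA
Frame +1: TAT CCC TCT ACC GCG ACA CCA GAA AAC CAA CGT TAG GAC ATC CGT TGT TCA TGC CAC GGG TCA GCG GGA CAC AGC ACT TCT AAC TGG AAG ACA — no ATG→stop ORF.
Frame +2: ATC CCT CTA CCG CGA CAC CAG AAA ACC AAC GTT AGG ACA TCC GTT GTT CAT GCC ACG GGT CAG CGG GAC ACA GCA CTT CTA ACT GGA AGA CAT — no ATG→stop ORF.
Frame +3: TCC CTC TAC CGC GAC ACC AGA AAA CCA ACG TTA GGA CAT CCG TTG TTC ATG CCA CGG GTC AGC GGG ACA CAG CAC TTC TAA CTG GAA GAC — ATG at 51, stop TAA at 81 → 33 nt.
Frame -1: ATG TCT TCC AGT TAG AAG TGC TGT GTC CCG CTG ACC CGT GGC ATG AAC AAC GGA TGT CCT AAC GTT GGT TTT CTG GTG TCG CGG TAG AGG GAT — ATG at 1, stop TAG at 13 → 15 nt; ATG at 43, stop TAG at 85 → 45 nt.
Frame -2: TGT CTT CCA GTT AGA AGT GCT GTG TCC CGC TGA CCC GTG GCA TGA ACA ACG GAT GTC CTA ACG TTG GTT TTC TGG TGT CGC GGT AGA GGG ATA — no ATG→stop ORF.
Frame -3: GTC TTC CAG TTA GAA GTG CTG TGT CCC GCT GAC CCG TGG CAT GAA CAA CGG ATG TCC TAA CGT TGG TTT TCT GGT GTC GCG GTA GAG GGA — ATG at 54, stop TAA at 60 → 9 nt.
Forward-strand max 33 nt; reverse-strand max 45 nt. The reverse strand has the longer ORF.

reverse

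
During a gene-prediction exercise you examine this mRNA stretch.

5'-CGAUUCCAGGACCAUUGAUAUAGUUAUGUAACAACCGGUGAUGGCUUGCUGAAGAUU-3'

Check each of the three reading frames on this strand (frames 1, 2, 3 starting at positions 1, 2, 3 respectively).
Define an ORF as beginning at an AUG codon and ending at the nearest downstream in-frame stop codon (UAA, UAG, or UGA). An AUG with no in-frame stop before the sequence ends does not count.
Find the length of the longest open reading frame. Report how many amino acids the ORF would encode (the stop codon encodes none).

Frame 1: CGA UUC CAG GAC CAU UGA UAU AGU UAU GUA ACA ACC GGU GAU GGC UUG CUG AAG AUU — no AUG→stop ORF.
Frame 2: GAU UCC AGG ACC AUU GAU AUA GUU AUG UAA CAA CCG GUG AUG GCU UGC UGA AGA — AUG at 26, stop UAA at 29 → 6 nt; AUG at 41, stop UGA at 50 → 12 nt.
Frame 3: AUU CCA GGA CCA UUG AUA UAG UUA UGU AAC AAC CGG UGA UGG CUU GCU GAA GAU — no AUG→stop ORF.
Longest: frame 2, positions 41–52, 12 nt = 4 codons = 3 aa. → 3 amino acids.

3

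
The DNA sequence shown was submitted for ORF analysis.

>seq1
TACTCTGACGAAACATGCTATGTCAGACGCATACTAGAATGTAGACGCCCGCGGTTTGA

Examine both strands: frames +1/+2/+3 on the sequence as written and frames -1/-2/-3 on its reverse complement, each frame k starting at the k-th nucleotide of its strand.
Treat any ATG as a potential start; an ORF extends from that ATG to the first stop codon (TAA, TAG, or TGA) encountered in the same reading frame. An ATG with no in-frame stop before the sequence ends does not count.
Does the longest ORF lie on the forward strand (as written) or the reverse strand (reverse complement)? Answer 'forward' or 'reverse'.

forward

Reverse complement (5'→3'): TCAAACCGCGGGCGTCTACATTCTAGTATGCGTCTGACATAGCATGTTTCGTCAGAGTA
Frame +1: TAC TCT GAC GAA ACA TGC TAT GTC AGA CGC ATA CTA GAA TGT AGA CGC CCG CGG TTT — no ATG→stop ORF.
Frame +2: ACT CTG ACG AAA CAT GCT ATG TCA GAC GCA TAC TAG AAT GTA GAC GCC CGC GGT TTG — ATG at 20, stop TAG at 35 → 18 nt.
Frame +3: CTC TGA CGA AAC ATG CTA TGT CAG ACG CAT ACT AGA ATG TAG ACG CCC GCG GTT TGA — ATG at 15, stop TAG at 42 → 30 nt; ATG at 39, stop TAG at 42 → 6 nt.
Frame -1: TCA AAC CGC GGG CGT CTA CAT TCT AGT ATG CGT CTG ACA TAG CAT GTT TCG TCA GAG — ATG at 28, stop TAG at 40 → 15 nt.
Frame -2: CAA ACC GCG GGC GTC TAC ATT CTA GTA TGC GTC TGA CAT AGC ATG TTT CGT CAG AGT — no ATG→stop ORF.
Frame -3: AAA CCG CGG GCG TCT ACA TTC TAG TAT GCG TCT GAC ATA GCA TGT TTC GTC AGA GTA — no ATG→stop ORF.
Forward-strand max 30 nt; reverse-strand max 15 nt. The forward strand has the longer ORF.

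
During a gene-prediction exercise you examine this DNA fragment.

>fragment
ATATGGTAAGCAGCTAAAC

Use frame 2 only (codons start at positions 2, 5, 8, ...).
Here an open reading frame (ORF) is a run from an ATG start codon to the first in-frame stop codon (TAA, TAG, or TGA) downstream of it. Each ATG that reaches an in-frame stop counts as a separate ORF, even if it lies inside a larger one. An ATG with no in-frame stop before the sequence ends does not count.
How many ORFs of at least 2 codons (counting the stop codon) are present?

Frame 2: TAT GGT AAG CAG CTA AAC — no ATG→stop ORF.
No ORF reaches 2 codons. Count = 0.

0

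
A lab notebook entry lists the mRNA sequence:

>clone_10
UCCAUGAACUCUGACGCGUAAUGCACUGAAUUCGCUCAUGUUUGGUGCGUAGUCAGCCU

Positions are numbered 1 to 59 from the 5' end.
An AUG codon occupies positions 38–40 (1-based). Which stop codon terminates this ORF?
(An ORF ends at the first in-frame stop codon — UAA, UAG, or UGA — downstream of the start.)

Codons from position 38: AUG (38–40), UUU (41–43), GGU (44–46), GCG (47–49), UAG (50–52).
The first in-frame stop codon is UAG.

UAG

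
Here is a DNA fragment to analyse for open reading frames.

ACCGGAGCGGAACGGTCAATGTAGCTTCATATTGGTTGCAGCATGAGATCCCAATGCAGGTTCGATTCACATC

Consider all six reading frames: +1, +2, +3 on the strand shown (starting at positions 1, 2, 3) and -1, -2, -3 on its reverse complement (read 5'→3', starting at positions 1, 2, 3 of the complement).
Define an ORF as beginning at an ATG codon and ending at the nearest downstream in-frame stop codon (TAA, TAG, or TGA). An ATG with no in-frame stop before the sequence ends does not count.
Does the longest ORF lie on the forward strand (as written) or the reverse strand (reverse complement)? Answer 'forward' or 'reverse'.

Reverse complement (5'→3'): GATGTGAATCGAACCTGCATTGGGATCTCATGCTGCAACCAATATGAAGCTACATTGACCGTTCCGCTCCGGT
Frame +1: ACC GGA GCG GAA CGG TCA ATG TAG CTT CAT ATT GGT TGC AGC ATG AGA TCC CAA TGC AGG TTC GAT TCA CAT — ATG at 19, stop TAG at 22 → 6 nt.
Frame +2: CCG GAG CGG AAC GGT CAA TGT AGC TTC ATA TTG GTT GCA GCA TGA GAT CCC AAT GCA GGT TCG ATT CAC ATC — no ATG→stop ORF.
Frame +3: CGG AGC GGA ACG GTC AAT GTA GCT TCA TAT TGG TTG CAG CAT GAG ATC CCA ATG CAG GTT CGA TTC ACA — no ATG→stop ORF.
Frame -1: GAT GTG AAT CGA ACC TGC ATT GGG ATC TCA TGC TGC AAC CAA TAT GAA GCT ACA TTG ACC GTT CCG CTC CGG — no ATG→stop ORF.
Frame -2: ATG TGA ATC GAA CCT GCA TTG GGA TCT CAT GCT GCA ACC AAT ATG AAG CTA CAT TGA CCG TTC CGC TCC GGT — ATG at 2, stop TGA at 5 → 6 nt; ATG at 44, stop TGA at 56 → 15 nt.
Frame -3: TGT GAA TCG AAC CTG CAT TGG GAT CTC ATG CTG CAA CCA ATA TGA AGC TAC ATT GAC CGT TCC GCT CCG — ATG at 30, stop TGA at 45 → 18 nt.
Forward-strand max 6 nt; reverse-strand max 18 nt. The reverse strand has the longer ORF.

reverse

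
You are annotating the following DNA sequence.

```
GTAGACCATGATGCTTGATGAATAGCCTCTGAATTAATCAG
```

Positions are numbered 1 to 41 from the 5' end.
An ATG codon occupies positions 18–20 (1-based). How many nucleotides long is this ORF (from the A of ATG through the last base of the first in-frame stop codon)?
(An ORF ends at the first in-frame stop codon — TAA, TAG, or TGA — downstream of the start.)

15

Codons from position 18: ATG (18–20), AAT (21–23), AGC (24–26), CTC (27–29), TGA (30–32).
TGA is the first in-frame stop; ORF spans 18–32, 15 nucleotides.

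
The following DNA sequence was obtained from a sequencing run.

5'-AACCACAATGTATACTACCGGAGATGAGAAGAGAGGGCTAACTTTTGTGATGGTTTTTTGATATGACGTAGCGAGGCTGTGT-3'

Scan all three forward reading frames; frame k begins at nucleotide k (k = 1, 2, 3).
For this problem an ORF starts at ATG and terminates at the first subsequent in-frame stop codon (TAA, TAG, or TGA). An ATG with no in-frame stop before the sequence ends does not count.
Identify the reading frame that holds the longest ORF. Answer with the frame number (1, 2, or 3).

Frame 1: AAC CAC AAT GTA TAC TAC CGG AGA TGA GAA GAG AGG GCT AAC TTT TGT GAT GGT TTT TTG ATA TGA CGT AGC GAG GCT GTG — no ATG→stop ORF.
Frame 2: ACC ACA ATG TAT ACT ACC GGA GAT GAG AAG AGA GGG CTA ACT TTT GTG ATG GTT TTT TGA TAT GAC GTA GCG AGG CTG TGT — ATG at 8, stop TGA at 59 → 54 nt; ATG at 50, stop TGA at 59 → 12 nt.
Frame 3: CCA CAA TGT ATA CTA CCG GAG ATG AGA AGA GAG GGC TAA CTT TTG TGA TGG TTT TTT GAT ATG ACG TAG CGA GGC TGT — ATG at 24, stop TAA at 39 → 18 nt; ATG at 63, stop TAG at 69 → 9 nt.
Longest ORF is 54 nt in frame 2 (positions 8–61).

2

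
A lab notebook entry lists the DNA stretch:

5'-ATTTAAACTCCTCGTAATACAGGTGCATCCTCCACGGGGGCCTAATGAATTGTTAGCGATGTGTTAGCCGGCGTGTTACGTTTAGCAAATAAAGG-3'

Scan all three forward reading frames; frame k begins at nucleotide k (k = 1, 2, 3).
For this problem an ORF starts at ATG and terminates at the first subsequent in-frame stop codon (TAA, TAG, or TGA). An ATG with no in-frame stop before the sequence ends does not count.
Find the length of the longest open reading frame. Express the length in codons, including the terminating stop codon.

4

Frame 1: ATT TAA ACT CCT CGT AAT ACA GGT GCA TCC TCC ACG GGG GCC TAA TGA ATT GTT AGC GAT GTG TTA GCC GGC GTG TTA CGT TTA GCA AAT AAA — no ATG→stop ORF.
Frame 2: TTT AAA CTC CTC GTA ATA CAG GTG CAT CCT CCA CGG GGG CCT AAT GAA TTG TTA GCG ATG TGT TAG CCG GCG TGT TAC GTT TAG CAA ATA AAG — ATG at 59, stop TAG at 65 → 9 nt.
Frame 3: TTA AAC TCC TCG TAA TAC AGG TGC ATC CTC CAC GGG GGC CTA ATG AAT TGT TAG CGA TGT GTT AGC CGG CGT GTT ACG TTT AGC AAA TAA AGG — ATG at 45, stop TAG at 54 → 12 nt.
Longest: frame 3, positions 45–56, 12 nt = 4 codons = 3 aa. → 4 codons.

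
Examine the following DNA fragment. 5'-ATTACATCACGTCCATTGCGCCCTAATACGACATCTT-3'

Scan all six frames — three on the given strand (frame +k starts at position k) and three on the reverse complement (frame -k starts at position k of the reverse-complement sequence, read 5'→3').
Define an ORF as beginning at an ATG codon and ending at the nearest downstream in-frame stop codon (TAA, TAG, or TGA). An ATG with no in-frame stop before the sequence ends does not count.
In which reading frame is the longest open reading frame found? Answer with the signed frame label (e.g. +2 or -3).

Reverse complement (5'→3'): AAGATGTCGTATTAGGGCGCAATGGACGTGATGTAAT
Frame +1: ATT ACA TCA CGT CCA TTG CGC CCT AAT ACG ACA TCT — no ATG→stop ORF.
Frame +2: TTA CAT CAC GTC CAT TGC GCC CTA ATA CGA CAT CTT — no ATG→stop ORF.
Frame +3: TAC ATC ACG TCC ATT GCG CCC TAA TAC GAC ATC — no ATG→stop ORF.
Frame -1: AAG ATG TCG TAT TAG GGC GCA ATG GAC GTG ATG TAA — ATG at 4, stop TAG at 13 → 12 nt; ATG at 22, stop TAA at 34 → 15 nt; ATG at 31, stop TAA at 34 → 6 nt.
Frame -2: AGA TGT CGT ATT AGG GCG CAA TGG ACG TGA TGT AAT — no ATG→stop ORF.
Frame -3: GAT GTC GTA TTA GGG CGC AAT GGA CGT GAT GTA — no ATG→stop ORF.
Longest ORF is 15 nt in frame -1 (positions 22–36).

-1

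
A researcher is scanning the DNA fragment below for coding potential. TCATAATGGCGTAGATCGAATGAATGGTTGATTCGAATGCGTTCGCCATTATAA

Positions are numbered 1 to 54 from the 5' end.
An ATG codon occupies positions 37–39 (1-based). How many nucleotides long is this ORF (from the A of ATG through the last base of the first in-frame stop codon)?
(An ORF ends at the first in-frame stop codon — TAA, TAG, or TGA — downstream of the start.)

18

Codons from position 37: ATG (37–39), CGT (40–42), TCG (43–45), CCA (46–48), TTA (49–51), TAA (52–54).
TAA is the first in-frame stop; ORF spans 37–54, 18 nucleotides.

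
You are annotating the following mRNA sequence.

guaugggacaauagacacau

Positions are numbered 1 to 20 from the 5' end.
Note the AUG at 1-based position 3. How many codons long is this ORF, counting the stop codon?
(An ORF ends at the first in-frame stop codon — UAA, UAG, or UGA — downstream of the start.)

Codons from position 3: AUG (3–5), GGA (6–8), CAA (9–11), UAG (12–14).
UAG is the first in-frame stop; that's 4 codons including the stop.

4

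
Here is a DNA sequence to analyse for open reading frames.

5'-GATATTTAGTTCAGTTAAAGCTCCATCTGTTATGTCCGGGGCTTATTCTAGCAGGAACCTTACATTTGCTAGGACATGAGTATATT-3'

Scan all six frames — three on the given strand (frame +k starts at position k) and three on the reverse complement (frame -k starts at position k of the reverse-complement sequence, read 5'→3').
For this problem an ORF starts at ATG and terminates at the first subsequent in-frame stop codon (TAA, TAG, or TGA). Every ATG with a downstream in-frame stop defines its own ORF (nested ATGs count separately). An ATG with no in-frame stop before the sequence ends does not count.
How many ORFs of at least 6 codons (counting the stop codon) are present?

Reverse complement (5'→3'): AATATACTCATGTCCTAGCAAATGTAAGGTTCCTGCTAGAATAAGCCCCGGACATAACAGATGGAGCTTTAACTGAACTAAATATC
Frame +1: GAT ATT TAG TTC AGT TAA AGC TCC ATC TGT TAT GTC CGG GGC TTA TTC TAG CAG GAA CCT TAC ATT TGC TAG GAC ATG AGT ATA — no ATG→stop ORF.
Frame +2: ATA TTT AGT TCA GTT AAA GCT CCA TCT GTT ATG TCC GGG GCT TAT TCT AGC AGG AAC CTT ACA TTT GCT AGG ACA TGA GTA TAT — ATG at 32, stop TGA at 77 → 48 nt.
Frame +3: TAT TTA GTT CAG TTA AAG CTC CAT CTG TTA TGT CCG GGG CTT ATT CTA GCA GGA ACC TTA CAT TTG CTA GGA CAT GAG TAT ATT — no ATG→stop ORF.
Frame -1: AAT ATA CTC ATG TCC TAG CAA ATG TAA GGT TCC TGC TAG AAT AAG CCC CGG ACA TAA CAG ATG GAG CTT TAA CTG AAC TAA ATA — ATG at 10, stop TAG at 16 → 9 nt; ATG at 22, stop TAA at 25 → 6 nt; ATG at 61, stop TAA at 70 → 12 nt.
Frame -2: ATA TAC TCA TGT CCT AGC AAA TGT AAG GTT CCT GCT AGA ATA AGC CCC GGA CAT AAC AGA TGG AGC TTT AAC TGA ACT AAA TAT — no ATG→stop ORF.
Frame -3: TAT ACT CAT GTC CTA GCA AAT GTA AGG TTC CTG CTA GAA TAA GCC CCG GAC ATA ACA GAT GGA GCT TTA ACT GAA CTA AAT ATC — no ATG→stop ORF.
ORFs ≥ 6 codons: frame +2 32–79 (16 codons). Count = 1.

1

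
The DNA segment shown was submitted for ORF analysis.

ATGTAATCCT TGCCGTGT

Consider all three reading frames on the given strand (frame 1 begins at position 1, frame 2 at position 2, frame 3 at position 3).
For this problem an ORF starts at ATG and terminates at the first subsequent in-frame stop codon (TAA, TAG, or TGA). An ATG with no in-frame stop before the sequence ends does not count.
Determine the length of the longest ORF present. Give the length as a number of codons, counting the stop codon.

2

Frame 1: ATG TAA TCC TTG CCG TGT — ATG at 1, stop TAA at 4 → 6 nt.
Frame 2: TGT AAT CCT TGC CGT — no ATG→stop ORF.
Frame 3: GTA ATC CTT GCC GTG — no ATG→stop ORF.
Longest: frame 1, positions 1–6, 6 nt = 2 codons = 1 aa. → 2 codons.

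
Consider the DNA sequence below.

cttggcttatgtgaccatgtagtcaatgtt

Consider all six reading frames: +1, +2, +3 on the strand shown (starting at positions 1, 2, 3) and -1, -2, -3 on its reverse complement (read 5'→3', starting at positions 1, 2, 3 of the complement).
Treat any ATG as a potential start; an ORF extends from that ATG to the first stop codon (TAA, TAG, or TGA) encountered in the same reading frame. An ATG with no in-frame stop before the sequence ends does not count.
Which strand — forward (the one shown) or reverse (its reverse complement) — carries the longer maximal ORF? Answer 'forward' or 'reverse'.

reverse

Reverse complement (5'→3'): AACATTGACTACATGGTCACATAAGCCAAG
Frame +1: CTT GGC TTA TGT GAC CAT GTA GTC AAT GTT — no ATG→stop ORF.
Frame +2: TTG GCT TAT GTG ACC ATG TAG TCA ATG — ATG at 17, stop TAG at 20 → 6 nt.
Frame +3: TGG CTT ATG TGA CCA TGT AGT CAA TGT — ATG at 9, stop TGA at 12 → 6 nt.
Frame -1: AAC ATT GAC TAC ATG GTC ACA TAA GCC AAG — ATG at 13, stop TAA at 22 → 12 nt.
Frame -2: ACA TTG ACT ACA TGG TCA CAT AAG CCA — no ATG→stop ORF.
Frame -3: CAT TGA CTA CAT GGT CAC ATA AGC CAA — no ATG→stop ORF.
Forward-strand max 6 nt; reverse-strand max 12 nt. The reverse strand has the longer ORF.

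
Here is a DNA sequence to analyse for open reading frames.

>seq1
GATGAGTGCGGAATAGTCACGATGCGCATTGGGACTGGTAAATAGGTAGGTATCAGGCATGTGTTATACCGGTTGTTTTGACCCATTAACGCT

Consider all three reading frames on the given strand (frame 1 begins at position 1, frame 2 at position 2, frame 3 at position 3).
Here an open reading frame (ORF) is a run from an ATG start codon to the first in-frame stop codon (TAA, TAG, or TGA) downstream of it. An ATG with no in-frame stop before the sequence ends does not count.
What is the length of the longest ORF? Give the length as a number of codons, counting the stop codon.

Frame 1: GAT GAG TGC GGA ATA GTC ACG ATG CGC ATT GGG ACT GGT AAA TAG GTA GGT ATC AGG CAT GTG TTA TAC CGG TTG TTT TGA CCC ATT AAC GCT — ATG at 22, stop TAG at 43 → 24 nt.
Frame 2: ATG AGT GCG GAA TAG TCA CGA TGC GCA TTG GGA CTG GTA AAT AGG TAG GTA TCA GGC ATG TGT TAT ACC GGT TGT TTT GAC CCA TTA ACG — ATG at 2, stop TAG at 14 → 15 nt.
Frame 3: TGA GTG CGG AAT AGT CAC GAT GCG CAT TGG GAC TGG TAA ATA GGT AGG TAT CAG GCA TGT GTT ATA CCG GTT GTT TTG ACC CAT TAA CGC — no ATG→stop ORF.
Longest: frame 1, positions 22–45, 24 nt = 8 codons = 7 aa. → 8 codons.

8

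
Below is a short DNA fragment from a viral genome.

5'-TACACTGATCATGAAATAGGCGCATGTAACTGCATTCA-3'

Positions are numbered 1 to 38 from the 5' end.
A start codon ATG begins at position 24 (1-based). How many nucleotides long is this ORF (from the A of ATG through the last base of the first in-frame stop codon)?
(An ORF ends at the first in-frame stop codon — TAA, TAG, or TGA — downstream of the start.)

6

Codons from position 24: ATG (24–26), TAA (27–29).
TAA is the first in-frame stop; ORF spans 24–29, 6 nucleotides.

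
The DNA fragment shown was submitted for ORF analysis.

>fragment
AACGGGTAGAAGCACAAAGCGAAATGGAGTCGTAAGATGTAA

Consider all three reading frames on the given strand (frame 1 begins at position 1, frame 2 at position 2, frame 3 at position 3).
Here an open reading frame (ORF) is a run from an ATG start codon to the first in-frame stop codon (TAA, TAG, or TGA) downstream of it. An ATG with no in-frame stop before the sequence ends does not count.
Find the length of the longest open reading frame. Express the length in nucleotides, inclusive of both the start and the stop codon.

Frame 1: AAC GGG TAG AAG CAC AAA GCG AAA TGG AGT CGT AAG ATG TAA — ATG at 37, stop TAA at 40 → 6 nt.
Frame 2: ACG GGT AGA AGC ACA AAG CGA AAT GGA GTC GTA AGA TGT — no ATG→stop ORF.
Frame 3: CGG GTA GAA GCA CAA AGC GAA ATG GAG TCG TAA GAT GTA — ATG at 24, stop TAA at 33 → 12 nt.
Longest: frame 3, positions 24–35, 12 nt = 4 codons = 3 aa. → 12 nucleotides.

12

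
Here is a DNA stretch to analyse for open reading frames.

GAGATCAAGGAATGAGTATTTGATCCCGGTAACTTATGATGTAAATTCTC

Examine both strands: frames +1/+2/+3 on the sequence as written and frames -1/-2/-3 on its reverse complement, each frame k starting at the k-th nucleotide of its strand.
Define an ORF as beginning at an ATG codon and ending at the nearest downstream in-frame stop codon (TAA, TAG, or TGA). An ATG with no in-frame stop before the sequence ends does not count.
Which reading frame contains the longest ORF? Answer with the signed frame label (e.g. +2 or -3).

Reverse complement (5'→3'): GAGAATTTACATCATAAGTTACCGGGATCAAATACTCATTCCTTGATCTC
Frame +1: GAG ATC AAG GAA TGA GTA TTT GAT CCC GGT AAC TTA TGA TGT AAA TTC — no ATG→stop ORF.
Frame +2: AGA TCA AGG AAT GAG TAT TTG ATC CCG GTA ACT TAT GAT GTA AAT TCT — no ATG→stop ORF.
Frame +3: GAT CAA GGA ATG AGT ATT TGA TCC CGG TAA CTT ATG ATG TAA ATT CTC — ATG at 12, stop TGA at 21 → 12 nt; ATG at 36, stop TAA at 42 → 9 nt; ATG at 39, stop TAA at 42 → 6 nt.
Frame -1: GAG AAT TTA CAT CAT AAG TTA CCG GGA TCA AAT ACT CAT TCC TTG ATC — no ATG→stop ORF.
Frame -2: AGA ATT TAC ATC ATA AGT TAC CGG GAT CAA ATA CTC ATT CCT TGA TCT — no ATG→stop ORF.
Frame -3: GAA TTT ACA TCA TAA GTT ACC GGG ATC AAA TAC TCA TTC CTT GAT CTC — no ATG→stop ORF.
Longest ORF is 12 nt in frame +3 (positions 12–23).

+3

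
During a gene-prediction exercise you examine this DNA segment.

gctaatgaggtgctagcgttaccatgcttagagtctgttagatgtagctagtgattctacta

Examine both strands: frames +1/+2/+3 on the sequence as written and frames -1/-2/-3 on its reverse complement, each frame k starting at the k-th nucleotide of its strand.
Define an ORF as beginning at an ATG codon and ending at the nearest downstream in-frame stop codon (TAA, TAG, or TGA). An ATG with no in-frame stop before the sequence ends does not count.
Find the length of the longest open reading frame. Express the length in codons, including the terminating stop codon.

8

Reverse complement (5'→3'): TAGTAGAATCACTAGCTACATCTAACAGACTCTAAGCATGGTAACGCTAGCACCTCATTAGC
Frame +1: GCT AAT GAG GTG CTA GCG TTA CCA TGC TTA GAG TCT GTT AGA TGT AGC TAG TGA TTC TAC — no ATG→stop ORF.
Frame +2: CTA ATG AGG TGC TAG CGT TAC CAT GCT TAG AGT CTG TTA GAT GTA GCT AGT GAT TCT ACT — ATG at 5, stop TAG at 14 → 12 nt.
Frame +3: TAA TGA GGT GCT AGC GTT ACC ATG CTT AGA GTC TGT TAG ATG TAG CTA GTG ATT CTA CTA — ATG at 24, stop TAG at 39 → 18 nt; ATG at 42, stop TAG at 45 → 6 nt.
Frame -1: TAG TAG AAT CAC TAG CTA CAT CTA ACA GAC TCT AAG CAT GGT AAC GCT AGC ACC TCA TTA — no ATG→stop ORF.
Frame -2: AGT AGA ATC ACT AGC TAC ATC TAA CAG ACT CTA AGC ATG GTA ACG CTA GCA CCT CAT TAG — ATG at 38, stop TAG at 59 → 24 nt.
Frame -3: GTA GAA TCA CTA GCT ACA TCT AAC AGA CTC TAA GCA TGG TAA CGC TAG CAC CTC ATT AGC — no ATG→stop ORF.
Longest: frame -2, positions 38–61, 24 nt = 8 codons = 7 aa. → 8 codons.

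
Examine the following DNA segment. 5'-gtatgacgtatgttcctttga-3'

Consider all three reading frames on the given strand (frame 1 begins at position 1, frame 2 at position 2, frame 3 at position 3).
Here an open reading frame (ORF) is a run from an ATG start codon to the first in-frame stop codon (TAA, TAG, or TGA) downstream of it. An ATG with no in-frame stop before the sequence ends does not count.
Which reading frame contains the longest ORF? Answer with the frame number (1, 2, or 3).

1

Frame 1: GTA TGA CGT ATG TTC CTT TGA — ATG at 10, stop TGA at 19 → 12 nt.
Frame 2: TAT GAC GTA TGT TCC TTT — no ATG→stop ORF.
Frame 3: ATG ACG TAT GTT CCT TTG — no ATG→stop ORF.
Longest ORF is 12 nt in frame 1 (positions 10–21).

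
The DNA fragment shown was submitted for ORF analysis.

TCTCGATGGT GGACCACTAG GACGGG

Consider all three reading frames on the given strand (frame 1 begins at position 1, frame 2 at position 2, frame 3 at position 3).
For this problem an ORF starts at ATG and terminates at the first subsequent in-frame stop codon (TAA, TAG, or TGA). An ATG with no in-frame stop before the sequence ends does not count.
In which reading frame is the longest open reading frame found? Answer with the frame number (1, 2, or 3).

3

Frame 1: TCT CGA TGG TGG ACC ACT AGG ACG — no ATG→stop ORF.
Frame 2: CTC GAT GGT GGA CCA CTA GGA CGG — no ATG→stop ORF.
Frame 3: TCG ATG GTG GAC CAC TAG GAC GGG — ATG at 6, stop TAG at 18 → 15 nt.
Longest ORF is 15 nt in frame 3 (positions 6–20).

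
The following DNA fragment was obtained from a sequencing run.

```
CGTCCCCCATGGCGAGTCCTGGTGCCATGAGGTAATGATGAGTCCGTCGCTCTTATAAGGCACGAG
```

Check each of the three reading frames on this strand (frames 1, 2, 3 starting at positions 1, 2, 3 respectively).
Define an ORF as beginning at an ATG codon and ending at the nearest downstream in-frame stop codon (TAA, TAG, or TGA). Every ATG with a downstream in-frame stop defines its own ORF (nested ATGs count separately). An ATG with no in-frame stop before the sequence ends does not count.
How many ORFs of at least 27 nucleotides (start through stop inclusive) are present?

1

Frame 1: CGT CCC CCA TGG CGA GTC CTG GTG CCA TGA GGT AAT GAT GAG TCC GTC GCT CTT ATA AGG CAC GAG — no ATG→stop ORF.
Frame 2: GTC CCC CAT GGC GAG TCC TGG TGC CAT GAG GTA ATG ATG AGT CCG TCG CTC TTA TAA GGC ACG — ATG at 35, stop TAA at 56 → 24 nt; ATG at 38, stop TAA at 56 → 21 nt.
Frame 3: TCC CCC ATG GCG AGT CCT GGT GCC ATG AGG TAA TGA TGA GTC CGT CGC TCT TAT AAG GCA CGA — ATG at 9, stop TAA at 33 → 27 nt; ATG at 27, stop TAA at 33 → 9 nt.
ORFs ≥ 27 nucleotides: frame 3 9–35 (27 nucleotides). Count = 1.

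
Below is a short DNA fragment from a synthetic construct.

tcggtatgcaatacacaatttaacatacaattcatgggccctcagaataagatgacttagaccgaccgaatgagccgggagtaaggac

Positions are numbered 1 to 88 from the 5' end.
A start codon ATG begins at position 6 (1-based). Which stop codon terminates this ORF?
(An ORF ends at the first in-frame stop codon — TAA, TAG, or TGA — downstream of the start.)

Codons from position 6: ATG (6–8), CAA (9–11), TAC (12–14), ACA (15–17), ATT (18–20), TAA (21–23).
The first in-frame stop codon is TAA.

TAA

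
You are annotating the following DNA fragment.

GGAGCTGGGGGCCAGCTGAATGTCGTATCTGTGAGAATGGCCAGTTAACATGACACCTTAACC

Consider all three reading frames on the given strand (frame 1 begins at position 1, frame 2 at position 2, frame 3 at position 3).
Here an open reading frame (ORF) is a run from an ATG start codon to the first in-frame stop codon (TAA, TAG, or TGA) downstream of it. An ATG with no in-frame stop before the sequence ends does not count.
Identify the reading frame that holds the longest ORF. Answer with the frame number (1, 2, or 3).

Frame 1: GGA GCT GGG GGC CAG CTG AAT GTC GTA TCT GTG AGA ATG GCC AGT TAA CAT GAC ACC TTA ACC — ATG at 37, stop TAA at 46 → 12 nt.
Frame 2: GAG CTG GGG GCC AGC TGA ATG TCG TAT CTG TGA GAA TGG CCA GTT AAC ATG ACA CCT TAA — ATG at 20, stop TGA at 32 → 15 nt; ATG at 50, stop TAA at 59 → 12 nt.
Frame 3: AGC TGG GGG CCA GCT GAA TGT CGT ATC TGT GAG AAT GGC CAG TTA ACA TGA CAC CTT AAC — no ATG→stop ORF.
Longest ORF is 15 nt in frame 2 (positions 20–34).

2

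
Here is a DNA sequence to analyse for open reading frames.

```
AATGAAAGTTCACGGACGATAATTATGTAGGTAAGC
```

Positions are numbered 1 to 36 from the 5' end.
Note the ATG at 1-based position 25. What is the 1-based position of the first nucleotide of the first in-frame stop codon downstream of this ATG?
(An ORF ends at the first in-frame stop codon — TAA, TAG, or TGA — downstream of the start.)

28

Codons from position 25: ATG (25–27), TAG (28–30).
TAG is a stop codon; it begins at position 28.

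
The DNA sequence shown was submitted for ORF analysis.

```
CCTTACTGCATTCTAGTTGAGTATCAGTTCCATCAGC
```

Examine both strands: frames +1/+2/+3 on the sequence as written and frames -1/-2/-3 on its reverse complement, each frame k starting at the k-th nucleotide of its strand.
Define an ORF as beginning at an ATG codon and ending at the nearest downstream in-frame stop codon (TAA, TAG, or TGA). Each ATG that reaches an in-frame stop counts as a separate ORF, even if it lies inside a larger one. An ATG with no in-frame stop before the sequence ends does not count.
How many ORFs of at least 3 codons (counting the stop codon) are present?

Reverse complement (5'→3'): GCTGATGGAACTGATACTCAACTAGAATGCAGTAAGG
Frame +1: CCT TAC TGC ATT CTA GTT GAG TAT CAG TTC CAT CAG — no ATG→stop ORF.
Frame +2: CTT ACT GCA TTC TAG TTG AGT ATC AGT TCC ATC AGC — no ATG→stop ORF.
Frame +3: TTA CTG CAT TCT AGT TGA GTA TCA GTT CCA TCA — no ATG→stop ORF.
Frame -1: GCT GAT GGA ACT GAT ACT CAA CTA GAA TGC AGT AAG — no ATG→stop ORF.
Frame -2: CTG ATG GAA CTG ATA CTC AAC TAG AAT GCA GTA AGG — ATG at 5, stop TAG at 23 → 21 nt.
Frame -3: TGA TGG AAC TGA TAC TCA ACT AGA ATG CAG TAA — ATG at 27, stop TAA at 33 → 9 nt.
ORFs ≥ 3 codons: frame -2 5–25 (7 codons), frame -3 27–35 (3 codons). Count = 2.

2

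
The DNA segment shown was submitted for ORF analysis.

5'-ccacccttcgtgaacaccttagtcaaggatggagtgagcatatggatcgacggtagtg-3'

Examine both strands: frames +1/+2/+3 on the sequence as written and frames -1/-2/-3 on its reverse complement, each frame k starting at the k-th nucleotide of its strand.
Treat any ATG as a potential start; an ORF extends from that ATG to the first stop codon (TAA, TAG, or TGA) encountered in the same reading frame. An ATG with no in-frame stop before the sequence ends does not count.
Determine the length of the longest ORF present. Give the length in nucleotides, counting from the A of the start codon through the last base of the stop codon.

15

Reverse complement (5'→3'): CACTACCGTCGATCCATATGCTCACTCCATCCTTGACTAAGGTGTTCACGAAGGGTGG
Frame +1: CCA CCC TTC GTG AAC ACC TTA GTC AAG GAT GGA GTG AGC ATA TGG ATC GAC GGT AGT — no ATG→stop ORF.
Frame +2: CAC CCT TCG TGA ACA CCT TAG TCA AGG ATG GAG TGA GCA TAT GGA TCG ACG GTA GTG — ATG at 29, stop TGA at 35 → 9 nt.
Frame +3: ACC CTT CGT GAA CAC CTT AGT CAA GGA TGG AGT GAG CAT ATG GAT CGA CGG TAG — ATG at 42, stop TAG at 54 → 15 nt.
Frame -1: CAC TAC CGT CGA TCC ATA TGC TCA CTC CAT CCT TGA CTA AGG TGT TCA CGA AGG GTG — no ATG→stop ORF.
Frame -2: ACT ACC GTC GAT CCA TAT GCT CAC TCC ATC CTT GAC TAA GGT GTT CAC GAA GGG TGG — no ATG→stop ORF.
Frame -3: CTA CCG TCG ATC CAT ATG CTC ACT CCA TCC TTG ACT AAG GTG TTC ACG AAG GGT — no ATG→stop ORF.
Longest: frame +3, positions 42–56, 15 nt = 5 codons = 4 aa. → 15 nucleotides.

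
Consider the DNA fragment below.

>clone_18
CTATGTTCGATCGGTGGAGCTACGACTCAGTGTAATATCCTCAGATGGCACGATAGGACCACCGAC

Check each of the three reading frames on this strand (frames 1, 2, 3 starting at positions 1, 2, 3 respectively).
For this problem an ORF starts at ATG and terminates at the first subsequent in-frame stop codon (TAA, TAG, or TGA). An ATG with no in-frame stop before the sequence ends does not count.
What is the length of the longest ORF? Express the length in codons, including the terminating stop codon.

Frame 1: CTA TGT TCG ATC GGT GGA GCT ACG ACT CAG TGT AAT ATC CTC AGA TGG CAC GAT AGG ACC ACC GAC — no ATG→stop ORF.
Frame 2: TAT GTT CGA TCG GTG GAG CTA CGA CTC AGT GTA ATA TCC TCA GAT GGC ACG ATA GGA CCA CCG — no ATG→stop ORF.
Frame 3: ATG TTC GAT CGG TGG AGC TAC GAC TCA GTG TAA TAT CCT CAG ATG GCA CGA TAG GAC CAC CGA — ATG at 3, stop TAA at 33 → 33 nt; ATG at 45, stop TAG at 54 → 12 nt.
Longest: frame 3, positions 3–35, 33 nt = 11 codons = 10 aa. → 11 codons.

11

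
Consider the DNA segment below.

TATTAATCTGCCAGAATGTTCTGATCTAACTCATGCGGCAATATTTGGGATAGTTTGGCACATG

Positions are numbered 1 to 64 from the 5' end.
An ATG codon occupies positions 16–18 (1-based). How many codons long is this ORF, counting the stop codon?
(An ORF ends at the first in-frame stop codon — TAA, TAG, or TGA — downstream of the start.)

Codons from position 16: ATG (16–18), TTC (19–21), TGA (22–24).
TGA is the first in-frame stop; that's 3 codons including the stop.

3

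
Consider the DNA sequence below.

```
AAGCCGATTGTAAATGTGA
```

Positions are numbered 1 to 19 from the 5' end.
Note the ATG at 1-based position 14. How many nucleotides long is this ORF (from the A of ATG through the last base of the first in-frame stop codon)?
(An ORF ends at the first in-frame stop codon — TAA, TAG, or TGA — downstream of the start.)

6

Codons from position 14: ATG (14–16), TGA (17–19).
TGA is the first in-frame stop; ORF spans 14–19, 6 nucleotides.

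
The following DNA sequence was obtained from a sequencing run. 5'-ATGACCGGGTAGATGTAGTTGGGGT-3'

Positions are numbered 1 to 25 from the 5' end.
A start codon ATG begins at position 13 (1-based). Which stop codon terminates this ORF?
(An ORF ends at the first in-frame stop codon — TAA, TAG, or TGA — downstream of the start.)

Codons from position 13: ATG (13–15), TAG (16–18).
The first in-frame stop codon is TAG.

TAG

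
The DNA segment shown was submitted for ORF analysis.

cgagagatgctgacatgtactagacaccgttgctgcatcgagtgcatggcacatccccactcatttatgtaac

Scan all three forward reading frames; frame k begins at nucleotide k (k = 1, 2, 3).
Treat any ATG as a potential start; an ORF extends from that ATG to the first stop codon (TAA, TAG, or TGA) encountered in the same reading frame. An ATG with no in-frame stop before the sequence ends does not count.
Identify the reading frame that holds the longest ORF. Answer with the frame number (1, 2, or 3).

Frame 1: CGA GAG ATG CTG ACA TGT ACT AGA CAC CGT TGC TGC ATC GAG TGC ATG GCA CAT CCC CAC TCA TTT ATG TAA — ATG at 7, stop TAA at 70 → 66 nt; ATG at 46, stop TAA at 70 → 27 nt; ATG at 67, stop TAA at 70 → 6 nt.
Frame 2: GAG AGA TGC TGA CAT GTA CTA GAC ACC GTT GCT GCA TCG AGT GCA TGG CAC ATC CCC ACT CAT TTA TGT AAC — no ATG→stop ORF.
Frame 3: AGA GAT GCT GAC ATG TAC TAG ACA CCG TTG CTG CAT CGA GTG CAT GGC ACA TCC CCA CTC ATT TAT GTA — ATG at 15, stop TAG at 21 → 9 nt.
Longest ORF is 66 nt in frame 1 (positions 7–72).

1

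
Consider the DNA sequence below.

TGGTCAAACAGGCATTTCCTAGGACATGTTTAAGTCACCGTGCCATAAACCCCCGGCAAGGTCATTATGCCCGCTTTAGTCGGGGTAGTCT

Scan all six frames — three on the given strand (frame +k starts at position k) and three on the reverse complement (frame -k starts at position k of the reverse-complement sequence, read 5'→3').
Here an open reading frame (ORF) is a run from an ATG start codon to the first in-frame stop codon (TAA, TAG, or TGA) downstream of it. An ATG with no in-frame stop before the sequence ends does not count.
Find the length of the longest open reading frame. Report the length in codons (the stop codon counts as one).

18

Reverse complement (5'→3'): AGACTACCCCGACTAAAGCGGGCATAATGACCTTGCCGGGGGTTTATGGCACGGTGACTTAAACATGTCCTAGGAAATGCCTGTTTGACCA
Frame +1: TGG TCA AAC AGG CAT TTC CTA GGA CAT GTT TAA GTC ACC GTG CCA TAA ACC CCC GGC AAG GTC ATT ATG CCC GCT TTA GTC GGG GTA GTC — no ATG→stop ORF.
Frame +2: GGT CAA ACA GGC ATT TCC TAG GAC ATG TTT AAG TCA CCG TGC CAT AAA CCC CCG GCA AGG TCA TTA TGC CCG CTT TAG TCG GGG TAG TCT — ATG at 26, stop TAG at 77 → 54 nt.
Frame +3: GTC AAA CAG GCA TTT CCT AGG ACA TGT TTA AGT CAC CGT GCC ATA AAC CCC CGG CAA GGT CAT TAT GCC CGC TTT AGT CGG GGT AGT — no ATG→stop ORF.
Frame -1: AGA CTA CCC CGA CTA AAG CGG GCA TAA TGA CCT TGC CGG GGG TTT ATG GCA CGG TGA CTT AAA CAT GTC CTA GGA AAT GCC TGT TTG ACC — ATG at 46, stop TGA at 55 → 12 nt.
Frame -2: GAC TAC CCC GAC TAA AGC GGG CAT AAT GAC CTT GCC GGG GGT TTA TGG CAC GGT GAC TTA AAC ATG TCC TAG GAA ATG CCT GTT TGA CCA — ATG at 65, stop TAG at 71 → 9 nt; ATG at 77, stop TGA at 86 → 12 nt.
Frame -3: ACT ACC CCG ACT AAA GCG GGC ATA ATG ACC TTG CCG GGG GTT TAT GGC ACG GTG ACT TAA ACA TGT CCT AGG AAA TGC CTG TTT GAC — ATG at 27, stop TAA at 60 → 36 nt.
Longest: frame +2, positions 26–79, 54 nt = 18 codons = 17 aa. → 18 codons.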